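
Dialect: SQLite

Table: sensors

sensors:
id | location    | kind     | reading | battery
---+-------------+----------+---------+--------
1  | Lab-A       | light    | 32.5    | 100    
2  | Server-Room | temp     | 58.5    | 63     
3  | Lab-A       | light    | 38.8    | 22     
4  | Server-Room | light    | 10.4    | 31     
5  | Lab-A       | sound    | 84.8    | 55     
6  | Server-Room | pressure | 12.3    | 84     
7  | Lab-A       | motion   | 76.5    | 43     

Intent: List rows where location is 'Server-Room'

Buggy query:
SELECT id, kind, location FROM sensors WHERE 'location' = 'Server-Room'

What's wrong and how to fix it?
Bug: 'location' in single quotes is a string literal, not the column; the comparison is literal-vs-literal and never true

Fix: Remove the quotes around the column name (or use double quotes for an identifier)

Corrected query:
SELECT id, kind, location FROM sensors WHERE location = 'Server-Room'

Result:
id | kind     | location   
---+----------+------------
2  | temp     | Server-Room
4  | light    | Server-Room
6  | pressure | Server-Room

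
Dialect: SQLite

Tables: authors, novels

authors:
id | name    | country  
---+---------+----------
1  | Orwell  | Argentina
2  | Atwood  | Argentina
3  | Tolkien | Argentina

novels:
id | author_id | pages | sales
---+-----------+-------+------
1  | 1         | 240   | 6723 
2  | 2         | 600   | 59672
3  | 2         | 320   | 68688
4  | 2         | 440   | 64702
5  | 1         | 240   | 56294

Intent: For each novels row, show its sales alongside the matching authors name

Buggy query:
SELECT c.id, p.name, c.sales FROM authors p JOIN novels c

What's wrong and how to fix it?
Bug: Missing join condition: each novels row is matched to all authors rows instead of just its own

Fix: Specify the join condition linking the foreign key to the parent id

Corrected query:
SELECT c.id, p.name, c.sales FROM authors p JOIN novels c ON c.author_id = p.id

Result:
id | name   | sales
---+--------+------
1  | Orwell | 6723 
2  | Atwood | 59672
3  | Atwood | 68688
4  | Atwood | 64702
5  | Orwell | 56294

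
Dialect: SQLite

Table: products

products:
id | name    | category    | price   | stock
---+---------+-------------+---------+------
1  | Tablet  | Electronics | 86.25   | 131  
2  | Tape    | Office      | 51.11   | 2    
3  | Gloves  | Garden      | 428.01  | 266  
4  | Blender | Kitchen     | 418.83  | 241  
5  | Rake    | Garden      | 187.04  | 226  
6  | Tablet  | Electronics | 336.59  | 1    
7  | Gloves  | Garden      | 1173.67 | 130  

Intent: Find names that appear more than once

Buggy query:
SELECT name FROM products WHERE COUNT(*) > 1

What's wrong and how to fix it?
Bug: WHERE can't reference COUNT(*); aggregates are computed after WHERE

Fix: GROUP BY name, then filter groups with HAVING COUNT(*) > 1

Corrected query:
SELECT name FROM products GROUP BY name HAVING COUNT(*) > 1

Result:
name  
------
Gloves
Tablet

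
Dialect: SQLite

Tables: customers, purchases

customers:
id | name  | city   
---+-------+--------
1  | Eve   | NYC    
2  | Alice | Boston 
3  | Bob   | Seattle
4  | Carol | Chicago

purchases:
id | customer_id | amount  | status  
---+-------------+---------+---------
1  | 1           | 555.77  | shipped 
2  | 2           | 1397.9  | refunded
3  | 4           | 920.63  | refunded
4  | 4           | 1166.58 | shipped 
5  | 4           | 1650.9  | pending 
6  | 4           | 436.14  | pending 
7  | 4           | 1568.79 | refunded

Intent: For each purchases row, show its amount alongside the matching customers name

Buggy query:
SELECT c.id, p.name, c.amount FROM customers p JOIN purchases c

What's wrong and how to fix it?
Bug: Missing join condition: each purchases row is matched to all customers rows instead of just its own

Fix: Specify the join condition linking the foreign key to the parent id

Corrected query:
SELECT c.id, p.name, c.amount FROM customers p JOIN purchases c ON c.customer_id = p.id

Result:
id | name  | amount 
---+-------+--------
1  | Eve   | 555.77 
2  | Alice | 1397.9 
3  | Carol | 920.63 
4  | Carol | 1166.58
5  | Carol | 1650.9 
6  | Carol | 436.14 
7  | Carol | 1568.79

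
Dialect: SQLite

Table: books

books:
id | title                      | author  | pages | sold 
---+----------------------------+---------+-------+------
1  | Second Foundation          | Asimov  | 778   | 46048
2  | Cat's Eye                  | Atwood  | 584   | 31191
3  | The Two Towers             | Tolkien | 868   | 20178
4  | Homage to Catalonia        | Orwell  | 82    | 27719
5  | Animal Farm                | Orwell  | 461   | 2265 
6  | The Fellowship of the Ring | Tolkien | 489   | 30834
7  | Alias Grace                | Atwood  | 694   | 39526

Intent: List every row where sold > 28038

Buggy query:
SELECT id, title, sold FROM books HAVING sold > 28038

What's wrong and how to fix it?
Bug: HAVING filters the output of aggregation, but this query has no GROUP BY and no aggregate functions, so SQLite rejects it (HAVING clause on a non-aggregate query); the condition here is per row

Fix: Replace HAVING with WHERE since the condition applies to individual rows

Corrected query:
SELECT id, title, sold FROM books WHERE sold > 28038

Result:
id | title                      | sold 
---+----------------------------+------
1  | Second Foundation          | 46048
2  | Cat's Eye                  | 31191
6  | The Fellowship of the Ring | 30834
7  | Alias Grace                | 39526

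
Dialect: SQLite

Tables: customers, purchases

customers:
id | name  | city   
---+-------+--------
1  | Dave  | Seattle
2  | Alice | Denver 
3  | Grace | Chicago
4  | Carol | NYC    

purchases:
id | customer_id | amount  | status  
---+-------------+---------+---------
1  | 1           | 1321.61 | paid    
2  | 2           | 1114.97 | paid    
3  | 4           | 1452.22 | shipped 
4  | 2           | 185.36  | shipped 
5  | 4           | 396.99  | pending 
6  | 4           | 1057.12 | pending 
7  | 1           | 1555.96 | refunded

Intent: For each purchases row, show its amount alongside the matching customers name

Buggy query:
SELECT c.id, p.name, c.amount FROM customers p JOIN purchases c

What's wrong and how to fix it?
Bug: JOIN with no ON clause produces a cartesian product; every purchases row pairs with every customers row

Fix: Specify the join condition linking the foreign key to the parent id

Corrected query:
SELECT c.id, p.name, c.amount FROM customers p JOIN purchases c ON c.customer_id = p.id

Result:
id | name  | amount 
---+-------+--------
1  | Dave  | 1321.61
2  | Alice | 1114.97
3  | Carol | 1452.22
4  | Alice | 185.36 
5  | Carol | 396.99 
6  | Carol | 1057.12
7  | Dave  | 1555.96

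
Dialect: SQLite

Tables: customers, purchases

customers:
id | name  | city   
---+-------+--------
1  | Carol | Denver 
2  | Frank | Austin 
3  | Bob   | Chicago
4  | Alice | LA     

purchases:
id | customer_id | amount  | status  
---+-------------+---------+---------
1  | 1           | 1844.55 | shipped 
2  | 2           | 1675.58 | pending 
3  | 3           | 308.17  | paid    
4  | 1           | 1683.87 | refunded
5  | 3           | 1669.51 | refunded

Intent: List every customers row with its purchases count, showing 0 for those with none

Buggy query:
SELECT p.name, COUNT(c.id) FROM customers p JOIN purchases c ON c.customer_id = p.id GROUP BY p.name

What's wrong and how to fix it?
Bug: INNER JOIN drops customers rows that have no matching purchases rows

Fix: Switch to LEFT JOIN to retain unmatched parent rows

Corrected query:
SELECT p.name, COUNT(c.id) FROM customers p LEFT JOIN purchases c ON c.customer_id = p.id GROUP BY p.name

Result:
name  | COUNT(c.id)
------+------------
Alice | 0          
Bob   | 2          
Carol | 2          
Frank | 1          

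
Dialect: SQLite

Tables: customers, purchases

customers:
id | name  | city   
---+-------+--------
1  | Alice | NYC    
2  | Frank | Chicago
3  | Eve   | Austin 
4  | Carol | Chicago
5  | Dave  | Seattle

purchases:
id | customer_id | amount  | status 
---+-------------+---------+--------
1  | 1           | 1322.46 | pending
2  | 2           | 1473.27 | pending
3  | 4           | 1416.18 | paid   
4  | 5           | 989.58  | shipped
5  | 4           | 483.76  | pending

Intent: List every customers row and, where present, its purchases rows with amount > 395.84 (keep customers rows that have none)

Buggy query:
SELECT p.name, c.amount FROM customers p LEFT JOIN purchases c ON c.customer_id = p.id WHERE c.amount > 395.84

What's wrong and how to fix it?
Bug: Filtering c.amount in WHERE discards the NULL rows produced by LEFT JOIN, turning it into an inner join

Fix: Put 'c.amount > 395.84' in the JOIN's ON clause instead of WHERE

Corrected query:
SELECT p.name, c.amount FROM customers p LEFT JOIN purchases c ON c.customer_id = p.id AND c.amount > 395.84

Result:
name  | amount 
------+--------
Alice | 1322.46
Frank | 1473.27
Eve   | NULL   
Carol | 483.76 
Carol | 1416.18
Dave  | 989.58 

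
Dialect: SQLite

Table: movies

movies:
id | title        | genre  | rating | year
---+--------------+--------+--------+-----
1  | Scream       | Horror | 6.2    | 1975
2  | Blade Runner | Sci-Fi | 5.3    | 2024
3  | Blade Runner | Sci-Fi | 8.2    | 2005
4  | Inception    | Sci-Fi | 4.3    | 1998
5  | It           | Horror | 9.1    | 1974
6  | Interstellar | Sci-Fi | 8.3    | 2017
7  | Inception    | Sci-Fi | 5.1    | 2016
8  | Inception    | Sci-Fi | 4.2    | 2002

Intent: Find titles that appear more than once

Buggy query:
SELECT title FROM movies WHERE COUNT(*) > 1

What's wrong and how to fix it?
Bug: COUNT(*) is an aggregate and cannot be used in WHERE

Fix: GROUP BY title, then filter groups with HAVING COUNT(*) > 1

Corrected query:
SELECT title FROM movies GROUP BY title HAVING COUNT(*) > 1

Result:
title       
------------
Blade Runner
Inception   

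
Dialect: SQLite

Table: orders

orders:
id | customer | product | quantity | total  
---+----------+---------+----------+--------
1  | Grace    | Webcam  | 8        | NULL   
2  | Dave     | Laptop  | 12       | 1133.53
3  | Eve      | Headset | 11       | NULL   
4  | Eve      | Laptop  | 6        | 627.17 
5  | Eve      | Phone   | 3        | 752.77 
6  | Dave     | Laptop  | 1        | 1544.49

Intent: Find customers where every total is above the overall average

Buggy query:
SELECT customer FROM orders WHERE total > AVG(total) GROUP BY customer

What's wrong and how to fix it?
Bug: AVG() is an aggregate; it can't sit directly in WHERE

Fix: Use a subquery for AVG and a HAVING MIN(...) filter so the condition holds for every row in the group

Corrected query:
SELECT customer FROM orders GROUP BY customer HAVING MIN(total) > (SELECT AVG(total) FROM orders)

Result:
customer
--------
Dave    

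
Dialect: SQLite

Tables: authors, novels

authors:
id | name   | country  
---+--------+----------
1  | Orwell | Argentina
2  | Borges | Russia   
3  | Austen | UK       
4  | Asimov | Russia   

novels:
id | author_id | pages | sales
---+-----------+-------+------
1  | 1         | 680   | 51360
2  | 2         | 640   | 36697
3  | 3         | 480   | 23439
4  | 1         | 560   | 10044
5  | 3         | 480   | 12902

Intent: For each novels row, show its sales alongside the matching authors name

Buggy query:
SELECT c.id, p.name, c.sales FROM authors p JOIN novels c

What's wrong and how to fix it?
Bug: Missing join condition: each novels row is matched to all authors rows instead of just its own

Fix: Specify the join condition linking the foreign key to the parent id

Corrected query:
SELECT c.id, p.name, c.sales FROM authors p JOIN novels c ON c.author_id = p.id

Result:
id | name   | sales
---+--------+------
1  | Orwell | 51360
2  | Borges | 36697
3  | Austen | 23439
4  | Orwell | 10044
5  | Austen | 12902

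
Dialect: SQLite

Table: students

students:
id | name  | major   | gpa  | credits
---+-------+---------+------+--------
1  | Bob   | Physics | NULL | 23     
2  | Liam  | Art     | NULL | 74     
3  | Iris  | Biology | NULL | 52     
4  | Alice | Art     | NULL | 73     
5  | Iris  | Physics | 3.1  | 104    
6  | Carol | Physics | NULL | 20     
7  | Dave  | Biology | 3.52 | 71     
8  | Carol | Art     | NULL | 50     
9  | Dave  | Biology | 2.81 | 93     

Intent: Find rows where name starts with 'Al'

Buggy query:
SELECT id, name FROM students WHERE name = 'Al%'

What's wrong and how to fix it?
Bug: Wildcards only work with LIKE; '=' treats '%' as a literal character

Fix: Use LIKE for wildcard pattern matching

Corrected query:
SELECT id, name FROM students WHERE name LIKE 'Al%'

Result:
id | name 
---+------
4  | Alice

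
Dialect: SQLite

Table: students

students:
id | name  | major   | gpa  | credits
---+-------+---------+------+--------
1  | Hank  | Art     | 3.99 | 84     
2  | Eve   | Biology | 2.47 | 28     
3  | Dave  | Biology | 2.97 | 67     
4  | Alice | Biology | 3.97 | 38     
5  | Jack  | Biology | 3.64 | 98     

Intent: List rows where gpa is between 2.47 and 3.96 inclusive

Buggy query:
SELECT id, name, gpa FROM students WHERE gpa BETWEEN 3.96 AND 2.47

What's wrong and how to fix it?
Bug: BETWEEN expects the lower bound first; with 3.96 AND 2.47 the range is empty

Fix: Write BETWEEN 2.47 AND 3.96

Corrected query:
SELECT id, name, gpa FROM students WHERE gpa BETWEEN 2.47 AND 3.96

Result:
id | name | gpa 
---+------+-----
2  | Eve  | 2.47
3  | Dave | 2.97
5  | Jack | 3.64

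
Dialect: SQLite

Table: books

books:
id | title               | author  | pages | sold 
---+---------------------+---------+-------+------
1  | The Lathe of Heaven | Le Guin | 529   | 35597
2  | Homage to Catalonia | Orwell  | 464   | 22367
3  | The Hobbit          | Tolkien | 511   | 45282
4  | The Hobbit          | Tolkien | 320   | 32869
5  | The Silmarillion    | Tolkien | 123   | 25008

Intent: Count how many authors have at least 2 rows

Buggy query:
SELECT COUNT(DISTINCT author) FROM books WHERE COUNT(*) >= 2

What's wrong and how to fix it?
Bug: WHERE filters individual rows, not groups, so a group-level COUNT is invalid there

Fix: Group first with HAVING COUNT(*) >= 2, then COUNT the resulting groups

Corrected query:
SELECT COUNT(*) FROM (SELECT author FROM books GROUP BY author HAVING COUNT(*) >= 2)

Result:
COUNT(*)
--------
1       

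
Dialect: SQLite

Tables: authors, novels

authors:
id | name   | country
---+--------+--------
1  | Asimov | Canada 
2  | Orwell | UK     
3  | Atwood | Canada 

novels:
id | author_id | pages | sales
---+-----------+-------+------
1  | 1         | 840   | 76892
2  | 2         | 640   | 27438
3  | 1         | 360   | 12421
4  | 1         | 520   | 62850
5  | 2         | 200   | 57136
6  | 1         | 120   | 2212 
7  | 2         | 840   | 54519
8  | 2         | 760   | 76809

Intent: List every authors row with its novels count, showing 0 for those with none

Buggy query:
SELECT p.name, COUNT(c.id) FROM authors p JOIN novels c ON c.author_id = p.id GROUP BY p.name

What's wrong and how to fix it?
Bug: An inner join excludes parents with zero children

Fix: Use LEFT JOIN so parents without children still appear (COUNT(c.id) gives 0)

Corrected query:
SELECT p.name, COUNT(c.id) FROM authors p LEFT JOIN novels c ON c.author_id = p.id GROUP BY p.name

Result:
name   | COUNT(c.id)
-------+------------
Asimov | 4          
Atwood | 0          
Orwell | 4          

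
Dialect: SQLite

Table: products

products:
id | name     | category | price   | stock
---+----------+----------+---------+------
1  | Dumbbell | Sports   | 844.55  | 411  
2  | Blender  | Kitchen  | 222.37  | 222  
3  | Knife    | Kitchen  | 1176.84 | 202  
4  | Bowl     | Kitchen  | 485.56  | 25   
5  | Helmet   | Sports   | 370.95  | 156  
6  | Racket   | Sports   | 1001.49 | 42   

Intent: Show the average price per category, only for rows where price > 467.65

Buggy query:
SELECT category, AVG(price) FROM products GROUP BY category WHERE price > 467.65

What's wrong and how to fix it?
Bug: Row-level WHERE must come before GROUP BY in the clause order

Fix: Move the WHERE clause before GROUP BY

Corrected query:
SELECT category, AVG(price) FROM products WHERE price > 467.65 GROUP BY category

Result:
category | AVG(price)
---------+-----------
Kitchen  | 831.2     
Sports   | 923.02    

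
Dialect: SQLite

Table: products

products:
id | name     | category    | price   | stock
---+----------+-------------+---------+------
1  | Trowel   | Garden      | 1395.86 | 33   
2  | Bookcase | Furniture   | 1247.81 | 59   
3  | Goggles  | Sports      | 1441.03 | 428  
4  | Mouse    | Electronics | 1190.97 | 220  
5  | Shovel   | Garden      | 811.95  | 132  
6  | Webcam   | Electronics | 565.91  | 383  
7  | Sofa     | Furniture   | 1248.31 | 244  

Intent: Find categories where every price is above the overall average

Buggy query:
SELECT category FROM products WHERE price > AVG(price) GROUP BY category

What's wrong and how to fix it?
Bug: AVG() is an aggregate; it can't sit directly in WHERE

Fix: Compute the overall average in a scalar subquery and compare each group's MIN against it in HAVING

Corrected query:
SELECT category FROM products GROUP BY category HAVING MIN(price) > (SELECT AVG(price) FROM products)

Result:
category 
---------
Furniture
Sports   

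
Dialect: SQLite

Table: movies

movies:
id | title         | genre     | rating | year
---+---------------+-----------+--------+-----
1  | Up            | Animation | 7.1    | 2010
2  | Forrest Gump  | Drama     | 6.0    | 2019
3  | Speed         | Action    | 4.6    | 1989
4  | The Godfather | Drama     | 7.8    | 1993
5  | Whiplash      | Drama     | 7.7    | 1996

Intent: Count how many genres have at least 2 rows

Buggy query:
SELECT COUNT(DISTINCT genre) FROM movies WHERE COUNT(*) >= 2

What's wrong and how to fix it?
Bug: COUNT(*) cannot appear in WHERE; the per-group count doesn't exist yet

Fix: Use a subquery that GROUPs and filters with HAVING, then count its rows

Corrected query:
SELECT COUNT(*) FROM (SELECT genre FROM movies GROUP BY genre HAVING COUNT(*) >= 2)

Result:
COUNT(*)
--------
1       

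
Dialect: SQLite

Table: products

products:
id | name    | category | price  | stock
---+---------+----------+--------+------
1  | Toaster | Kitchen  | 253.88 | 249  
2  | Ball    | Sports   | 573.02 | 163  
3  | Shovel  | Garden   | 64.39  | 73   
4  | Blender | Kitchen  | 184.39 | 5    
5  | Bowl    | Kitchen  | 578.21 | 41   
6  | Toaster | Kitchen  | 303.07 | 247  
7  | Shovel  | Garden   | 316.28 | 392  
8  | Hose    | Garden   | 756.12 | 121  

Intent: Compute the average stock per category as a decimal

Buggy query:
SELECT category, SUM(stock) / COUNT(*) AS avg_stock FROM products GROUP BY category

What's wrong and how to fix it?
Bug: Both operands are integers, so '/' performs integer division and truncates

Fix: Cast one side to REAL so the division keeps the fractional part

Corrected query:
SELECT category, SUM(stock) * 1.0 / COUNT(*) AS avg_stock FROM products GROUP BY category

Result:
category | avg_stock 
---------+-----------
Garden   | 195.333333
Kitchen  | 135.5     
Sports   | 163       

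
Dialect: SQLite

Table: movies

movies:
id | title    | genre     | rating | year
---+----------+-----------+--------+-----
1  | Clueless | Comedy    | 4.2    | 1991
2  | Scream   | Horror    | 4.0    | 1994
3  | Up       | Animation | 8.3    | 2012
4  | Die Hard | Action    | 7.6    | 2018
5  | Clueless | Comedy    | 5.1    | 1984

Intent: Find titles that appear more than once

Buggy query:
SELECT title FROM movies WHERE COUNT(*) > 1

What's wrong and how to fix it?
Bug: WHERE can't reference COUNT(*); aggregates are computed after WHERE

Fix: Group first, then use HAVING for the count condition

Corrected query:
SELECT title FROM movies GROUP BY title HAVING COUNT(*) > 1

Result:
title   
--------
Clueless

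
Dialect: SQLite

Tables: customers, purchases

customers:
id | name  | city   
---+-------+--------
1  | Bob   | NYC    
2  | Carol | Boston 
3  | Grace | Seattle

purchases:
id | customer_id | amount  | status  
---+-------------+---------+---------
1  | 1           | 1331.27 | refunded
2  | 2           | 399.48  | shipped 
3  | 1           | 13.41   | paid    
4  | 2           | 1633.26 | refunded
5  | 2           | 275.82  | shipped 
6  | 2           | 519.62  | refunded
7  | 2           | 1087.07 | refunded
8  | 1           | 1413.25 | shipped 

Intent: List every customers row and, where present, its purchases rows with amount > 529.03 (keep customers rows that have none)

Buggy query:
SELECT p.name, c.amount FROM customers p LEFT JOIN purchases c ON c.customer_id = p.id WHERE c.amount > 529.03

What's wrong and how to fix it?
Bug: Filtering c.amount in WHERE discards the NULL rows produced by LEFT JOIN, turning it into an inner join

Fix: Put 'c.amount > 529.03' in the JOIN's ON clause instead of WHERE

Corrected query:
SELECT p.name, c.amount FROM customers p LEFT JOIN purchases c ON c.customer_id = p.id AND c.amount > 529.03

Result:
name  | amount 
------+--------
Bob   | 1331.27
Bob   | 1413.25
Carol | 1087.07
Carol | 1633.26
Grace | NULL   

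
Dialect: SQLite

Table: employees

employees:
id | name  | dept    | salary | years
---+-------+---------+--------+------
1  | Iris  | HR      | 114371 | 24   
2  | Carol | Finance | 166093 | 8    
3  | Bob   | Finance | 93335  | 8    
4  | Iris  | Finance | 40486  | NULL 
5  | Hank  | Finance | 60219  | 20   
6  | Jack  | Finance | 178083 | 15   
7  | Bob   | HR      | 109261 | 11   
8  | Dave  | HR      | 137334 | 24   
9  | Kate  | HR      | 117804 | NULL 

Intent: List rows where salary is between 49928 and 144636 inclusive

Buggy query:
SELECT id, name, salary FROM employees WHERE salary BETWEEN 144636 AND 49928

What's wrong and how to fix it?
Bug: The bounds are reversed; BETWEEN a AND b requires a <= b to match anything

Fix: Write BETWEEN 49928 AND 144636

Corrected query:
SELECT id, name, salary FROM employees WHERE salary BETWEEN 49928 AND 144636

Result:
id | name | salary
---+------+-------
1  | Iris | 114371
3  | Bob  | 93335 
5  | Hank | 60219 
7  | Bob  | 109261
8  | Dave | 137334
9  | Kate | 117804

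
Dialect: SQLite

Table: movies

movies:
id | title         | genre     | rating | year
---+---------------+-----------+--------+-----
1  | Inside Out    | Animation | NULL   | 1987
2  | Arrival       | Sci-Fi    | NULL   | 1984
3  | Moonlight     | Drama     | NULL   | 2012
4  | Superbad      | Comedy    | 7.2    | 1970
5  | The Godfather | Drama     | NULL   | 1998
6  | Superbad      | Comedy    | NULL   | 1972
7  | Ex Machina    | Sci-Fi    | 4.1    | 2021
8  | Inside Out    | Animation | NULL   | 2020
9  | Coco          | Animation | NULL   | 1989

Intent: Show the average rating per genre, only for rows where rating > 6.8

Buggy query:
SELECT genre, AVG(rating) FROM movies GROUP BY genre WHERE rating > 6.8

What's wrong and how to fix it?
Bug: WHERE cannot follow GROUP BY

Fix: Place WHERE between FROM and GROUP BY

Corrected query:
SELECT genre, AVG(rating) FROM movies WHERE rating > 6.8 GROUP BY genre

Result:
genre  | AVG(rating)
-------+------------
Comedy | 7.2        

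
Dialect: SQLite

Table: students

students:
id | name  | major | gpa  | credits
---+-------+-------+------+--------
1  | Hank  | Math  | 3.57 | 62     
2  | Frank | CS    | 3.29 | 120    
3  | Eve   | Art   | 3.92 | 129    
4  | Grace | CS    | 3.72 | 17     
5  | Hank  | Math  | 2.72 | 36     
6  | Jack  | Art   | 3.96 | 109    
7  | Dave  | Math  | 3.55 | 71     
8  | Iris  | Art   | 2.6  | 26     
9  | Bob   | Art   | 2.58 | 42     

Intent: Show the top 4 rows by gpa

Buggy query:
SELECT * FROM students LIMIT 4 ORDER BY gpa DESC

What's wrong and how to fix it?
Bug: LIMIT must come after ORDER BY

Fix: Swap the clauses: ORDER BY first, then LIMIT

Corrected query:
SELECT * FROM students ORDER BY gpa DESC LIMIT 4

Result:
id | name  | major | gpa  | credits
---+-------+-------+------+--------
6  | Jack  | Art   | 3.96 | 109    
3  | Eve   | Art   | 3.92 | 129    
4  | Grace | CS    | 3.72 | 17     
1  | Hank  | Math  | 3.57 | 62     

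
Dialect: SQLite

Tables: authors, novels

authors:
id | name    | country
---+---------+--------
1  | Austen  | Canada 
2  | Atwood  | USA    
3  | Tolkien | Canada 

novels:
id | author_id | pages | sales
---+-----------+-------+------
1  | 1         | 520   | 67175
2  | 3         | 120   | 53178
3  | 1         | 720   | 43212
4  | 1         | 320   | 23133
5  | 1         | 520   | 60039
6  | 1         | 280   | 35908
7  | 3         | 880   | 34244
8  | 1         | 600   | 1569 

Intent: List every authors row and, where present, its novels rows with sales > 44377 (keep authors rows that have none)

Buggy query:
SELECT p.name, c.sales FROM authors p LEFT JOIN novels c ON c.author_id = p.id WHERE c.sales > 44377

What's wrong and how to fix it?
Bug: A WHERE condition on the right-hand table after LEFT JOIN drops unmatched parents

Fix: Move the right-table condition into the ON clause so unmatched parents are kept

Corrected query:
SELECT p.name, c.sales FROM authors p LEFT JOIN novels c ON c.author_id = p.id AND c.sales > 44377

Result:
name    | sales
--------+------
Austen  | 60039
Austen  | 67175
Atwood  | NULL 
Tolkien | 53178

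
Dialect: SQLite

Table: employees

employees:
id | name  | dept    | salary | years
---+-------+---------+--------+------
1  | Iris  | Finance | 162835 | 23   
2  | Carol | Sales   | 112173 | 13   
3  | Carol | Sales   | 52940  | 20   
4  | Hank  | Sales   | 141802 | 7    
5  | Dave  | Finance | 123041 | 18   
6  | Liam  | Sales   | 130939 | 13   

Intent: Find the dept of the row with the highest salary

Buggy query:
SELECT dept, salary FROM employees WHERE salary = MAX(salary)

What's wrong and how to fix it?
Bug: WHERE is evaluated per row; an aggregate over the whole table isn't defined there

Fix: Use a subquery: WHERE salary = (SELECT MAX(salary) FROM employees)

Corrected query:
SELECT dept, salary FROM employees WHERE salary = (SELECT MAX(salary) FROM employees)

Result:
dept    | salary
--------+-------
Finance | 162835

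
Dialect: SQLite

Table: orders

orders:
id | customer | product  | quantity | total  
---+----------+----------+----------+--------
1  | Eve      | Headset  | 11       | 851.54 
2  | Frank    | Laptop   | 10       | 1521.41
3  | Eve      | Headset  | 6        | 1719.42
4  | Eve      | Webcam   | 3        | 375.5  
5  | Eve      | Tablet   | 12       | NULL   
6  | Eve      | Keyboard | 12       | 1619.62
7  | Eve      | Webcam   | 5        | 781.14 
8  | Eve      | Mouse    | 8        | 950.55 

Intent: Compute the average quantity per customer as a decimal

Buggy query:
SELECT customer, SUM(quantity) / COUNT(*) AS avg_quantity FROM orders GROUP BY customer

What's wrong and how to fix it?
Bug: SUM(quantity) and COUNT(*) are both integers; the division truncates the fractional part

Fix: Multiply by 1.0 (or CAST to REAL) to force floating-point division

Corrected query:
SELECT customer, SUM(quantity) * 1.0 / COUNT(*) AS avg_quantity FROM orders GROUP BY customer

Result:
customer | avg_quantity
---------+-------------
Eve      | 8.142857    
Frank    | 10          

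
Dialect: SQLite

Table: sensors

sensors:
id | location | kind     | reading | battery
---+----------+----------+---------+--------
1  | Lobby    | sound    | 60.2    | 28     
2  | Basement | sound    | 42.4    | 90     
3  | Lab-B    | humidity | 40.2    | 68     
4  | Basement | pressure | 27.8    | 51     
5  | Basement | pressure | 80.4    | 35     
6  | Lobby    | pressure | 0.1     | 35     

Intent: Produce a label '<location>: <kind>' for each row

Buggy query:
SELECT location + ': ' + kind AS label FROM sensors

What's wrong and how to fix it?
Bug: '+' is numeric addition; on text columns SQLite converts them to 0 instead of concatenating

Fix: Use the || operator for string concatenation

Corrected query:
SELECT location || ': ' || kind AS label FROM sensors

Result:
label             
------------------
Lobby: sound      
Basement: sound   
Lab-B: humidity   
Basement: pressure
Basement: pressure
Lobby: pressure   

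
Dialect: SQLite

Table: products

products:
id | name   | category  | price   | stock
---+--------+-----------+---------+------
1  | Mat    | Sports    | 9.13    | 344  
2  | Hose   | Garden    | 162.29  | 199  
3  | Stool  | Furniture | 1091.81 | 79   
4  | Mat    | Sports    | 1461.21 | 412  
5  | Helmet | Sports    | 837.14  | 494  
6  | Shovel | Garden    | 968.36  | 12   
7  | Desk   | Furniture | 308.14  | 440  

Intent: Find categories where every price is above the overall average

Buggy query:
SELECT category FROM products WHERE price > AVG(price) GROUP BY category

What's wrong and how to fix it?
Bug: WHERE evaluates per row before aggregation, so AVG() is unavailable

Fix: Compute the overall average in a scalar subquery and compare each group's MIN against it in HAVING

Corrected query:
SELECT category FROM products GROUP BY category HAVING MIN(price) > (SELECT AVG(price) FROM products)

Result:
(no rows)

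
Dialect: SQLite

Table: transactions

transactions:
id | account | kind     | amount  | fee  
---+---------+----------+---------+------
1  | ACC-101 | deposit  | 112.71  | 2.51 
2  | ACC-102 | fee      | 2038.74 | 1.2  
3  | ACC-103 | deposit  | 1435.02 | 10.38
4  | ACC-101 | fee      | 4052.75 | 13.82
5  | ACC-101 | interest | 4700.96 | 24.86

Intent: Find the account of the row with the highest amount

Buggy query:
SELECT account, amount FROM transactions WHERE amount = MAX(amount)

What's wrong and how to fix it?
Bug: MAX(amount) is an aggregate and cannot be used directly in WHERE

Fix: Use a subquery: WHERE amount = (SELECT MAX(amount) FROM transactions)

Corrected query:
SELECT account, amount FROM transactions WHERE amount = (SELECT MAX(amount) FROM transactions)

Result:
account | amount 
--------+--------
ACC-101 | 4700.96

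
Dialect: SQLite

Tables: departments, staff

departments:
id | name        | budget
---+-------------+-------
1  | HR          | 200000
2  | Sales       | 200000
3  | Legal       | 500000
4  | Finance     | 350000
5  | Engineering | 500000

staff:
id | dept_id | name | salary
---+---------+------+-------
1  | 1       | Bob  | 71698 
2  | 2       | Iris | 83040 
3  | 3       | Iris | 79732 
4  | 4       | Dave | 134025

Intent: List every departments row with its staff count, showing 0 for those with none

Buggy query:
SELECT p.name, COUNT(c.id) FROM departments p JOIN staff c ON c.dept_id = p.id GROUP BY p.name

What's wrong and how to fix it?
Bug: INNER JOIN drops departments rows that have no matching staff rows

Fix: Use LEFT JOIN so parents without children still appear (COUNT(c.id) gives 0)

Corrected query:
SELECT p.name, COUNT(c.id) FROM departments p LEFT JOIN staff c ON c.dept_id = p.id GROUP BY p.name

Result:
name        | COUNT(c.id)
------------+------------
Engineering | 0          
Finance     | 1          
HR          | 1          
Legal       | 1          
Sales       | 1          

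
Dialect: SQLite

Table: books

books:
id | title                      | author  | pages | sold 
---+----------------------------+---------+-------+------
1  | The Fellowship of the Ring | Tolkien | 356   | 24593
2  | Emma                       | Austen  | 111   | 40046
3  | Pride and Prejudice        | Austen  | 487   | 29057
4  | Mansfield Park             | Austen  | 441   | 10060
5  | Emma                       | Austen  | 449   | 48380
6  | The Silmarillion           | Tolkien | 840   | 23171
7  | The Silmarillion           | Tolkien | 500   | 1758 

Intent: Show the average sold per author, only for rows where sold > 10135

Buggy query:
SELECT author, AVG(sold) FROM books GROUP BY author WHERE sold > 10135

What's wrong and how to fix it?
Bug: WHERE cannot follow GROUP BY

Fix: Place WHERE between FROM and GROUP BY

Corrected query:
SELECT author, AVG(sold) FROM books WHERE sold > 10135 GROUP BY author

Result:
author  | AVG(sold)
--------+----------
Austen  | 39161    
Tolkien | 23882    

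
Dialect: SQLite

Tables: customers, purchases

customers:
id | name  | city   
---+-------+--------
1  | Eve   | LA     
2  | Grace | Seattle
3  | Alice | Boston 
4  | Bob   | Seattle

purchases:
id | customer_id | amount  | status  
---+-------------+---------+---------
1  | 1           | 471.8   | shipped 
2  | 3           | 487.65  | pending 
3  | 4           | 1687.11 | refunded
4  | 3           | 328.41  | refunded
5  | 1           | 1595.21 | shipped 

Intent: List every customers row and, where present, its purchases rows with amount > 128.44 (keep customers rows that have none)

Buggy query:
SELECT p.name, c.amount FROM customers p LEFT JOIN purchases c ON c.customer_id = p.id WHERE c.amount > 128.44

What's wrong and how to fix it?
Bug: Filtering c.amount in WHERE discards the NULL rows produced by LEFT JOIN, turning it into an inner join

Fix: Put 'c.amount > 128.44' in the JOIN's ON clause instead of WHERE

Corrected query:
SELECT p.name, c.amount FROM customers p LEFT JOIN purchases c ON c.customer_id = p.id AND c.amount > 128.44

Result:
name  | amount 
------+--------
Eve   | 471.8  
Eve   | 1595.21
Grace | NULL   
Alice | 328.41 
Alice | 487.65 
Bob   | 1687.11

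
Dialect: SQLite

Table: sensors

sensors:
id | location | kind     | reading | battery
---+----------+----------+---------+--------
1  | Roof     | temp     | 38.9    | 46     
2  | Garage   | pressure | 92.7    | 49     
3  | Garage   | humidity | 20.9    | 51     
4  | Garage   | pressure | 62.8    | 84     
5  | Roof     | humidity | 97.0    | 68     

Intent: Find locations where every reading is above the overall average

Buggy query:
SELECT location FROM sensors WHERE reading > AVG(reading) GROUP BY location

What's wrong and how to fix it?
Bug: WHERE evaluates per row before aggregation, so AVG() is unavailable

Fix: Compute the overall average in a scalar subquery and compare each group's MIN against it in HAVING

Corrected query:
SELECT location FROM sensors GROUP BY location HAVING MIN(reading) > (SELECT AVG(reading) FROM sensors)

Result:
(no rows)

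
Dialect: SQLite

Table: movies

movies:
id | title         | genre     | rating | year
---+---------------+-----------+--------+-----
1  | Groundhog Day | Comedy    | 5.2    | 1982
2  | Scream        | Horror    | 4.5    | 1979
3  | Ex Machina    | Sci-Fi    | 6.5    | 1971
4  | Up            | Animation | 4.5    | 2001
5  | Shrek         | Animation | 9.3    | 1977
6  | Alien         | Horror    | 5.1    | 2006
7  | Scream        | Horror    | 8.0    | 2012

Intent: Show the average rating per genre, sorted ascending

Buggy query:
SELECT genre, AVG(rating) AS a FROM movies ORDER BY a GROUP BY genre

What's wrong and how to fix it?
Bug: ORDER BY appears before GROUP BY; SQL clause order requires GROUP BY first

Fix: Move ORDER BY to the end, after GROUP BY

Corrected query:
SELECT genre, AVG(rating) AS a FROM movies GROUP BY genre ORDER BY a

Result:
genre     | a       
----------+---------
Comedy    | 5.2     
Horror    | 5.866667
Sci-Fi    | 6.5     
Animation | 6.9     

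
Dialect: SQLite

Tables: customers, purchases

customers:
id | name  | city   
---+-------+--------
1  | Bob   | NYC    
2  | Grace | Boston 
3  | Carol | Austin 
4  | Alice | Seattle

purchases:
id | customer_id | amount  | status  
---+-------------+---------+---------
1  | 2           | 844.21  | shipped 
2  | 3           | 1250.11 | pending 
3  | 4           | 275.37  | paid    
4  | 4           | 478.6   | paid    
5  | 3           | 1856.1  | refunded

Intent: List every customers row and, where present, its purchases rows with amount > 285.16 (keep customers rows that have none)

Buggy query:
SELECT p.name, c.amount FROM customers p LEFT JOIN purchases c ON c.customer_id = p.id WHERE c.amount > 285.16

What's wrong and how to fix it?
Bug: Filtering c.amount in WHERE discards the NULL rows produced by LEFT JOIN, turning it into an inner join

Fix: Put 'c.amount > 285.16' in the JOIN's ON clause instead of WHERE

Corrected query:
SELECT p.name, c.amount FROM customers p LEFT JOIN purchases c ON c.customer_id = p.id AND c.amount > 285.16

Result:
name  | amount 
------+--------
Bob   | NULL   
Grace | 844.21 
Carol | 1250.11
Carol | 1856.1 
Alice | 478.6  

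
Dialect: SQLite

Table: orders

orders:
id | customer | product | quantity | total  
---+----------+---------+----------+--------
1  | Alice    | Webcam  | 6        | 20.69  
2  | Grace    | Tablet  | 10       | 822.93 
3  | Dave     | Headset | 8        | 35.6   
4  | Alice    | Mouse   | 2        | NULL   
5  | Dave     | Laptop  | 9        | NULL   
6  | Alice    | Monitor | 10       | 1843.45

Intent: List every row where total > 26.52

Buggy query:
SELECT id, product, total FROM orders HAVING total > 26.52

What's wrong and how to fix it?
Bug: HAVING filters the output of aggregation, but this query has no GROUP BY and no aggregate functions, so SQLite rejects it (HAVING clause on a non-aggregate query); the condition here is per row

Fix: Replace HAVING with WHERE since the condition applies to individual rows

Corrected query:
SELECT id, product, total FROM orders WHERE total > 26.52

Result:
id | product | total  
---+---------+--------
2  | Tablet  | 822.93 
3  | Headset | 35.6   
6  | Monitor | 1843.45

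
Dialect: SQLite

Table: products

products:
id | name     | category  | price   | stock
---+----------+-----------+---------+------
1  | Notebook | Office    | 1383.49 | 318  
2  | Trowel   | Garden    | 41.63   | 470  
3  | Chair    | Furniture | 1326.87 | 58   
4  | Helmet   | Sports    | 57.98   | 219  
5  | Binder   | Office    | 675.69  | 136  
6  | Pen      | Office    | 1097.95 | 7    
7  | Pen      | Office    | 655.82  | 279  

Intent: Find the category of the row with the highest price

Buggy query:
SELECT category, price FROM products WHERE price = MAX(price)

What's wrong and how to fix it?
Bug: WHERE is evaluated per row; an aggregate over the whole table isn't defined there

Fix: Use a subquery: WHERE price = (SELECT MAX(price) FROM products)

Corrected query:
SELECT category, price FROM products WHERE price = (SELECT MAX(price) FROM products)

Result:
category | price  
---------+--------
Office   | 1383.49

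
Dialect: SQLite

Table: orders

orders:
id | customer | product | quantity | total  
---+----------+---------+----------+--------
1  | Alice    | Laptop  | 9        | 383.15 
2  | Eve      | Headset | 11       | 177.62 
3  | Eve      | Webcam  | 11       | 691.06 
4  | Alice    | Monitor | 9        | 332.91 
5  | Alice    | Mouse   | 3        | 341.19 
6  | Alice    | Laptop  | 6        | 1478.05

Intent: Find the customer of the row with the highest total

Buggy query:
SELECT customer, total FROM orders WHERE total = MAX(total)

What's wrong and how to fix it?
Bug: MAX(total) is an aggregate and cannot be used directly in WHERE

Fix: Use a subquery: WHERE total = (SELECT MAX(total) FROM orders)

Corrected query:
SELECT customer, total FROM orders WHERE total = (SELECT MAX(total) FROM orders)

Result:
customer | total  
---------+--------
Alice    | 1478.05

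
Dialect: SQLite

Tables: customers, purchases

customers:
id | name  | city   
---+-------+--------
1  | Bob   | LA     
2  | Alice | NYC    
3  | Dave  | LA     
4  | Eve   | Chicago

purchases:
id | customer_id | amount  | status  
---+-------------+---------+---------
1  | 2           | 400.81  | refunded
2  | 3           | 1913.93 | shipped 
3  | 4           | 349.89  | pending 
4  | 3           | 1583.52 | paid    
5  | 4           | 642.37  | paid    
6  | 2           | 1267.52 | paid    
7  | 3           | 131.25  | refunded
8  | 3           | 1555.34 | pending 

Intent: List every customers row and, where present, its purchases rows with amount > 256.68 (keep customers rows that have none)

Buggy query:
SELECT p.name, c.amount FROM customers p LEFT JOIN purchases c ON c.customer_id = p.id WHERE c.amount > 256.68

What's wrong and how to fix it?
Bug: A WHERE condition on the right-hand table after LEFT JOIN drops unmatched parents

Fix: Put 'c.amount > 256.68' in the JOIN's ON clause instead of WHERE

Corrected query:
SELECT p.name, c.amount FROM customers p LEFT JOIN purchases c ON c.customer_id = p.id AND c.amount > 256.68

Result:
name  | amount 
------+--------
Bob   | NULL   
Alice | 400.81 
Alice | 1267.52
Dave  | 1555.34
Dave  | 1583.52
Dave  | 1913.93
Eve   | 349.89 
Eve   | 642.37 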